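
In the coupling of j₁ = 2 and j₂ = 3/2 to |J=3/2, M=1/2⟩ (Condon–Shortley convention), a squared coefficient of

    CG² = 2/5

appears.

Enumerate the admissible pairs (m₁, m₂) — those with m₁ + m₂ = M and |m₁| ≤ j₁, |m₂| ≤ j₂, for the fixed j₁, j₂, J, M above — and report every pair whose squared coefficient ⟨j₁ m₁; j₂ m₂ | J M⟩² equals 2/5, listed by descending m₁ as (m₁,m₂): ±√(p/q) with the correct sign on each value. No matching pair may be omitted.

Admissible pairs with m₁+m₂ = M = 1/2: (-1,3/2), (0,1/2), (1,-1/2), (2,-3/2)
  (m₁,m₂)=(2,-3/2): CG² = 2/5, CG = +√(2/5)   ← matches the target
  (m₁,m₂)=(1,-1/2): CG² = 0/1, CG = 0
  (m₁,m₂)=(0,1/2): CG² = 1/5, CG = −√(1/5)
  (m₁,m₂)=(-1,3/2): CG² = 2/5, CG = +√(2/5)   ← matches the target
Pairs with CG² = 2/5: (2,-3/2): +√(2/5); (-1,3/2): +√(2/5)

(2,-3/2): +√(2/5); (-1,3/2): +√(2/5)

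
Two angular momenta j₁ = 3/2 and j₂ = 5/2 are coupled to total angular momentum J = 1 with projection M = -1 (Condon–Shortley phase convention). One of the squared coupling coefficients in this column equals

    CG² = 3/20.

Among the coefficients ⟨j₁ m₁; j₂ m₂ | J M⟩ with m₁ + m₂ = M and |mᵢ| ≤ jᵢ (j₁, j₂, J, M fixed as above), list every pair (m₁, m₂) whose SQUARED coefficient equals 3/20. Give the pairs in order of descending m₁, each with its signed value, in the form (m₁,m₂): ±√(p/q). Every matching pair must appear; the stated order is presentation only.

Admissible pairs with m₁+m₂ = M = -1: (-3/2,1/2), (-1/2,-1/2), (1/2,-3/2), (3/2,-5/2)
  (m₁,m₂)=(3/2,-5/2): CG² = 1/2, CG = +√(1/2)
  (m₁,m₂)=(1/2,-3/2): CG² = 3/10, CG = −√(3/10)
  (m₁,m₂)=(-1/2,-1/2): CG² = 3/20, CG = +√(3/20)   ← matches the target
  (m₁,m₂)=(-3/2,1/2): CG² = 1/20, CG = −√(1/20)
Pairs with CG² = 3/20: (-1/2,-1/2): +√(3/20)

(-1/2,-1/2): +√(3/20)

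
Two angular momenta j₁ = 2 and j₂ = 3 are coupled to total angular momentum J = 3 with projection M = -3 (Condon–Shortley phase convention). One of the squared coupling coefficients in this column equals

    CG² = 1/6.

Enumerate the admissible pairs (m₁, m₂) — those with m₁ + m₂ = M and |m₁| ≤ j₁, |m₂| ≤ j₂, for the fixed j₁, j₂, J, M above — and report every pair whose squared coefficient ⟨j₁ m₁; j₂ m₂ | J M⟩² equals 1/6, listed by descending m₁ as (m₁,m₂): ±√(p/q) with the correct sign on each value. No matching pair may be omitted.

(-2,-1): +√(1/6)

Admissible pairs with m₁+m₂ = M = -3: (-2,-1), (-1,-2), (0,-3)
  (m₁,m₂)=(0,-3): CG² = 5/12, CG = +√(5/12)
  (m₁,m₂)=(-1,-2): CG² = 5/12, CG = −√(5/12)
  (m₁,m₂)=(-2,-1): CG² = 1/6, CG = +√(1/6)   ← matches the target
Pairs with CG² = 1/6: (-2,-1): +√(1/6)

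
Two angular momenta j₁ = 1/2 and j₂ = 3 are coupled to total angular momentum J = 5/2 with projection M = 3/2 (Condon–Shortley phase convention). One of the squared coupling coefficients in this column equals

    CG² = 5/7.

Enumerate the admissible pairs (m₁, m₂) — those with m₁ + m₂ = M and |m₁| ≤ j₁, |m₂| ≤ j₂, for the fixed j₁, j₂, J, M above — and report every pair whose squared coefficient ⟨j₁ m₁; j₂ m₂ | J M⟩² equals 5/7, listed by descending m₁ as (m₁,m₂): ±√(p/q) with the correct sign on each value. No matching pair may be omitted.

Admissible pairs with m₁+m₂ = M = 3/2: (-1/2,2), (1/2,1)
  (m₁,m₂)=(1/2,1): CG² = 2/7, CG = +√(2/7)
  (m₁,m₂)=(-1/2,2): CG² = 5/7, CG = −√(5/7)   ← matches the target
Pairs with CG² = 5/7: (-1/2,2): −√(5/7)

(-1/2,2): −√(5/7)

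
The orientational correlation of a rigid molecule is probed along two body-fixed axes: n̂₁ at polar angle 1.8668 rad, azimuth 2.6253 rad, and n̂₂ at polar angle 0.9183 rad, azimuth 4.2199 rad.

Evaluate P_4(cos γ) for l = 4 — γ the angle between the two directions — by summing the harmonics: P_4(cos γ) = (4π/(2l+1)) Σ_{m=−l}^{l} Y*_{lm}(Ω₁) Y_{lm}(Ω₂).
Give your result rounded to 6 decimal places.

Summing Y*_{l m}(θ₁,φ₁)·Y_{l m}(θ₂,φ₂) over m ∈ [−4, 4]; prefactor 4π/(2·4+1) = 1.396263:
  m=-4: Y*=(-0.175761, -0.326075)  Y=(-0.068553, 0.162524)  product (0.065044, -0.006212)
  m=-3: Y*=(0.007003, -0.319441)  Y=(0.379582, -0.035529)  product (-0.008691, -0.121503)
  m=-2: Y*=(-0.063441, 0.106267)  Y=(-0.184564, -0.278160)  product (0.041268, -0.001966)
  m=-1: Y*=(-0.276005, 0.156674)  Y=(0.045259, -0.084346)  product (0.000723, 0.030371)
  m=+0: Y*=(0.074128, -0.000000)  Y=(-0.349403, 0.000000)  product (-0.025900, 0.000000)
  m=+1: Y*=(0.276005, 0.156674)  Y=(-0.045259, -0.084346)  product (0.000723, -0.030371)
  m=+2: Y*=(-0.063441, -0.106267)  Y=(-0.184564, 0.278160)  product (0.041268, 0.001966)
  m=+3: Y*=(-0.007003, -0.319441)  Y=(-0.379582, -0.035529)  product (-0.008691, 0.121503)
  m=+4: Y*=(-0.175761, 0.326075)  Y=(-0.068553, -0.162524)  product (0.065044, 0.006212)
Total Σ_m = (0.170787, 0.000000). Multiply by 1.396263: (0.238463, 0.000000). P_4(cos γ) = 0.238463

0.238463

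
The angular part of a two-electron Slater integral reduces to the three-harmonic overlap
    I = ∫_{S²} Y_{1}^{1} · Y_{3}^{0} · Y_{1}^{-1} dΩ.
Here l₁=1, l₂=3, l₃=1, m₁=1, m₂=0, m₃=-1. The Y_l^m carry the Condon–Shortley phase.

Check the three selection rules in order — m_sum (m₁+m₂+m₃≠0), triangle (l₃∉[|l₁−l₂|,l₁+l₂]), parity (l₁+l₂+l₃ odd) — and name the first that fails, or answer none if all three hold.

azimuthal sum: 1 + 0 − 1 = 0  ✓
l₃ must lie in [2,4]; have l₃=1  ✗
L = 1 + 3 + 1 = 5 (odd)

triangle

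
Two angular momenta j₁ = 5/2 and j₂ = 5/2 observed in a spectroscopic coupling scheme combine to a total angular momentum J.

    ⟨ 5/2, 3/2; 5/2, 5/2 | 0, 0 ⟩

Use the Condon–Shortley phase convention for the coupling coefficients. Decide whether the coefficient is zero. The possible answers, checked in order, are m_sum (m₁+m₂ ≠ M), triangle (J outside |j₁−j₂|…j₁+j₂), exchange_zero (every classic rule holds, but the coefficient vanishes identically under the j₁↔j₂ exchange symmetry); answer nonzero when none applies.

m-sum: m₁+m₂ = 3/2+5/2 = 4, M = 0  ✗ ⇒ coefficient is 0

m_sum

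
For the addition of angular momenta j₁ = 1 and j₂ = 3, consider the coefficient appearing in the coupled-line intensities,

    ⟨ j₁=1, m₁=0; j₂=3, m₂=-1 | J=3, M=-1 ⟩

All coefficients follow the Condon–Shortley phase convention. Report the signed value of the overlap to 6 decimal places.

+0.288675

triangle: 1!*1!*5!/8! = 120/40320
(j±m)!: 1!*1!*2!*4!*2!*4! = 2304
prefactor² = (2J+1)*Δ*N² = 48
  k=0: +1/(0!*1!*1!*2!*0!*3!) = 1/12
  k=1: −1/(1!*0!*0!*1!*1!*4!) = -1/24
Σ = 1/24  ⇒  CG² = 48*(1/24)² = 1/12
CG = +√(1/12) = +0.288675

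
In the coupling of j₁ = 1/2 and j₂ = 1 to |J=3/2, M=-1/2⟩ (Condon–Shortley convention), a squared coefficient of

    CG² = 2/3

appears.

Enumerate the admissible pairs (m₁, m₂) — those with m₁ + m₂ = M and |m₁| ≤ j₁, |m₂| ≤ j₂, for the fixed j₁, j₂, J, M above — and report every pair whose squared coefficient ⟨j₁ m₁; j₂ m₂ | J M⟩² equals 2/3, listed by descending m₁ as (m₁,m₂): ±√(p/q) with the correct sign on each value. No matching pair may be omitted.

(-1/2,0): +√(2/3)

Admissible pairs with m₁+m₂ = M = -1/2: (-1/2,0), (1/2,-1)
  (m₁,m₂)=(1/2,-1): CG² = 1/3, CG = +√(1/3)
  (m₁,m₂)=(-1/2,0): CG² = 2/3, CG = +√(2/3)   ← matches the target
Pairs with CG² = 2/3: (-1/2,0): +√(2/3)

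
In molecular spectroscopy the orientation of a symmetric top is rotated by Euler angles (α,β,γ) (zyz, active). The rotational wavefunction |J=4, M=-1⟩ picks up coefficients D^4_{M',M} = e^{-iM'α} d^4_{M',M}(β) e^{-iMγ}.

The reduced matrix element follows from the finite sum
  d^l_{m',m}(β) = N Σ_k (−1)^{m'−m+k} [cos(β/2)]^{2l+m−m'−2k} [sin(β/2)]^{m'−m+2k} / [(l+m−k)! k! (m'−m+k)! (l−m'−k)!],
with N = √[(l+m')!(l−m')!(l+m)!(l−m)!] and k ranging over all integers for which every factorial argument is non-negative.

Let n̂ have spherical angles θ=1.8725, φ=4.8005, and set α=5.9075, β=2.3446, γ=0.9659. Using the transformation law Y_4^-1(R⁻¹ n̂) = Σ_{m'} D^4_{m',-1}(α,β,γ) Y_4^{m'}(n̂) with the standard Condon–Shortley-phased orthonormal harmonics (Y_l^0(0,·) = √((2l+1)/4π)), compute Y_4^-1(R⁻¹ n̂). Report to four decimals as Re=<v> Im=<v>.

Need the full column D^4_{m',-1} for m'=−4..4 at α=5.9075, β=2.3446, γ=0.9659.
cos(β/2)=0.388033, sin(β/2)=0.921646
d^4_{-4,-1}: single k=3 term ⇒ +0.051538;  D = +0.044288-0.026358i
d^4_{-3,-1}: k∈[2..3] ⇒ +0.023015 -0.216396 = -0.193381;  D = -0.190875+0.031030i
d^4_{-2,-1}: k∈[1..3] ⇒ +0.005179 -0.146097 +0.549465 = +0.408548;  D = +0.399183+0.086975i
d^4_{-1,-1}: k∈[0..3] ⇒ +0.000514 -0.043494 +0.490740 -0.922828 = -0.475068;  D = -0.394697-0.264394i
d^4_{0,-1}: k∈[0..3] ⇒ -0.005460 +0.184800 -1.042537 +0.980237 = +0.117039;  D = +0.066558+0.096272i
d^4_{1,-1}: k∈[0..3] ⇒ +0.028996 -0.490740 +1.384242 -0.520609 = +0.401889;  D = +0.091313+0.391378i
d^4_{2,-1}: k∈[0..2] ⇒ -0.097398 +0.824198 -0.929934 = -0.203134;  D = +0.029648-0.200959i
d^4_{3,-1}: k∈[0..1] ⇒ +0.216396 -0.732472 = -0.516076;  D = +0.257394-0.447306i
d^4_{4,-1}: single k=0 term ⇒ -0.290750;  D = +0.227362-0.181223i
Y_4^{m'}(θ=1.8725,φ=4.8005) and Σ D·Y over m':
  (+0.0443-0.0264i)·(+0.3452-0.1270i)  (-0.1909+0.0310i)·(+0.0846+0.3125i)  (+0.3992+0.0870i)·(+0.1147-0.0204i)  (-0.3947-0.2644i)·(+0.0281+0.3185i)  (+0.0666+0.0963i)·(+0.0660+0.0000i)  (+0.0913+0.3914i)·(-0.0281+0.3185i)  (+0.0296-0.2010i)·(+0.1147+0.0204i)  (+0.2574-0.4473i)·(-0.0846+0.3125i)  (+0.2274-0.1812i)·(+0.3452+0.1270i)
Y_4^-1(R⁻¹ n̂) = +0.210958-0.116498i

Re=0.2110 Im=-0.1165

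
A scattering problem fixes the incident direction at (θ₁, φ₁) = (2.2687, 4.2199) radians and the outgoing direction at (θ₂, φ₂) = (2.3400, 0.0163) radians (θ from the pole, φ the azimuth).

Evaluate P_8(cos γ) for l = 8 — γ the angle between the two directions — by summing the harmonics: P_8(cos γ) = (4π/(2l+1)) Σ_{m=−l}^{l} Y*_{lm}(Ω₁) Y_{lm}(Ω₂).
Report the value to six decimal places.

Addition theorem: P_8(cos γ) = (4π/17) Σ_m Y*_{lm}(Ω₁) Y_{lm}(Ω₂), m = −8…8:
  m=-8: (-0.042723, 0.043842) × (0.036284, -0.004758) = (-0.001342, 0.001794)  (running Σ = (-0.001342, 0.001794))
  m=-7: (0.061834, 0.195841) × (-0.140790, 0.016134) = (-0.011865, -0.026575)  (running Σ = (-0.013207, -0.024781))
  m=-6: (0.388691, 0.073407) × (0.322400, -0.031632) = (0.127636, 0.011372)  (running Σ = (0.114429, -0.013409))
  m=-5: (0.276839, -0.342940) × (-0.459418, 0.037526) = (-0.114316, 0.167941)  (running Σ = (0.000114, 0.154532))
  m=-4: (-0.061061, -0.144762) × (0.327010, -0.021351) = (-0.023058, -0.046035)  (running Σ = (-0.022945, 0.108497))
  m=-3: (0.273015, 0.025555) × (0.101333, -0.004959) = (0.027792, 0.001236)  (running Σ = (0.004847, 0.109733))
  m=-2: (0.176731, -0.266355) × (-0.384792, 0.012549) = (-0.064662, 0.104709)  (running Σ = (-0.059815, 0.214442))
  m=-1: (0.065289, 0.121673) × (0.079673, -0.001299) = (0.005360, 0.009609)  (running Σ = (-0.054455, 0.224051))
  m=0: (0.342480, -0.000000) × (0.361428, 0.000000) = (0.123782, 0.000000)  (running Σ = (0.069327, 0.224051))
  m=1: (-0.065289, 0.121673) × (-0.079673, -0.001299) = (0.005360, -0.009609)  (running Σ = (0.074687, 0.214442))
  m=2: (0.176731, 0.266355) × (-0.384792, -0.012549) = (-0.064662, -0.104709)  (running Σ = (0.010024, 0.109733))
  m=3: (-0.273015, 0.025555) × (-0.101333, -0.004959) = (0.027792, -0.001236)  (running Σ = (0.037817, 0.108497))
  m=4: (-0.061061, 0.144762) × (0.327010, 0.021351) = (-0.023058, 0.046035)  (running Σ = (0.014758, 0.154532))
  m=5: (-0.276839, -0.342940) × (0.459418, 0.037526) = (-0.114316, -0.167941)  (running Σ = (-0.099558, -0.013409))
  m=6: (0.388691, -0.073407) × (0.322400, 0.031632) = (0.127636, -0.011372)  (running Σ = (0.028078, -0.024781))
  m=7: (-0.061834, 0.195841) × (0.140790, 0.016134) = (-0.011865, 0.026575)  (running Σ = (0.016213, 0.001794))
  m=8: (-0.042723, -0.043842) × (0.036284, 0.004758) = (-0.001342, -0.001794)  (running Σ = (0.014872, -0.000000))
Σ over m = (0.014872, -0.000000); ×(4π/17) → (0.010993, -0.000000). Real part: 0.010993

0.010993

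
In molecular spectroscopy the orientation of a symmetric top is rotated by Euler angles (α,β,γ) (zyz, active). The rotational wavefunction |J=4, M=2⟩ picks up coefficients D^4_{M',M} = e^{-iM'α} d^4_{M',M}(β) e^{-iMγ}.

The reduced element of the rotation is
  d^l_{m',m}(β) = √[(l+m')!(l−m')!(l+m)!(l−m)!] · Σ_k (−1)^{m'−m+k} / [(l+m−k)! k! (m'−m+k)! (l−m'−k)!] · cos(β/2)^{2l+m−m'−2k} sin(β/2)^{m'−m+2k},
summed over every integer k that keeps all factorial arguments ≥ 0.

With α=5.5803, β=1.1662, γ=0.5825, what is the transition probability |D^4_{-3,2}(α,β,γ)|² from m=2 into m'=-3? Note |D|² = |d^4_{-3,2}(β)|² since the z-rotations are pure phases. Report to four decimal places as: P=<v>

First d^4_{-3,2}(β=1.1662), then the phase factors e^{-i(-3)α} and e^{-i(2)γ}:
With c≡cos(β/2)=0.834760 and s≡sin(β/2)=0.550614, N=[1·5040·720·2]^{1/2}=2693.993318
The bounds max(0,m−m')=5 and min(l+m,l−m')=6 give 2 terms
  k=5: (−1)^0·2693.9933/(240)·0.8348^3·0.5506^5 = +0.330451
  k=6: (−1)^1·2693.9933/(720)·0.8348^1·0.5506^7 = -0.047925
d^4_{-3,2}(1.1662) = +0.330451 -0.047925 = +0.282527
|D^4_{-3,2}|² = |d^4_{-3,2}(β)|² = (+0.282527)² = 0.079821 (the z-rotation phases have unit modulus)

P=0.0798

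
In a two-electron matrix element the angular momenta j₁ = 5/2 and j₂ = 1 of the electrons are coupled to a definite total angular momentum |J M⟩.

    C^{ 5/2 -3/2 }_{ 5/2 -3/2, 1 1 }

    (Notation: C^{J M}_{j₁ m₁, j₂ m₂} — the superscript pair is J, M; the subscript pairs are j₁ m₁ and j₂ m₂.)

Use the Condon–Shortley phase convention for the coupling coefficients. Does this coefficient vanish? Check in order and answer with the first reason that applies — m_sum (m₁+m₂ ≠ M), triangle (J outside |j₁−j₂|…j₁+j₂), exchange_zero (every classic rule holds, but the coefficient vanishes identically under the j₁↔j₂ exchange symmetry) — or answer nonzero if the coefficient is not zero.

m_sum

m-sum: m₁+m₂ = -3/2+1 = -1/2, M = -3/2  ✗ ⇒ coefficient is 0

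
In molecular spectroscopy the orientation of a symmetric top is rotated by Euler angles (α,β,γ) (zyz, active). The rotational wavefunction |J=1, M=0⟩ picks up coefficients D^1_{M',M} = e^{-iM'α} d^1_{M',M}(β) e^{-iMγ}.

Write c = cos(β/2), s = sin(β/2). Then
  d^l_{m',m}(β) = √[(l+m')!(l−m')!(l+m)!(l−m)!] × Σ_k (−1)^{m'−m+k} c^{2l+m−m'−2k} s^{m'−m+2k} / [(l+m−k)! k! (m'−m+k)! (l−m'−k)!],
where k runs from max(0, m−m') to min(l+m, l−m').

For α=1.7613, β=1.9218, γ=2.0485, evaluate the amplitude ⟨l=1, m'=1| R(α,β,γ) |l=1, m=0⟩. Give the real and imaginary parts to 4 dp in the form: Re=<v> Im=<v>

First d^1_{1,0}(β=1.9218), then the phase factors e^{-i(1)α} and e^{-i(0)γ}:
Half-angle: c=0.572782, s=0.819707. N=√(2·1·1·1)=1.414214
Admissible k: 0..0 (factorial args all ≥0)
  k=0: (−1)^1·1.4142/(1)·0.5728^1·0.8197^1 = -0.663993
d^1_{1,0}(1.9218) = -0.663993
D = (-0.189353-0.981909i)·(-0.663993)·(+1.000000+0.000000i) = +0.125729+0.651981i

Re=0.1257 Im=0.6520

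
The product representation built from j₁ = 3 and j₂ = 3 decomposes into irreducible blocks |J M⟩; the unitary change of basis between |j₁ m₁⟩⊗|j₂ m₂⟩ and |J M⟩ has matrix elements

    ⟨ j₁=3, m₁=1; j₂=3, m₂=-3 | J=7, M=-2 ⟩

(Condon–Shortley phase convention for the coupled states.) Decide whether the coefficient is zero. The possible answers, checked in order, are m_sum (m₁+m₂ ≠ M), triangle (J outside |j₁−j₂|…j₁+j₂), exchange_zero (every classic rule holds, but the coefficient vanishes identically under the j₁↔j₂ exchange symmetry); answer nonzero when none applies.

m-sum: m₁+m₂ = 1+(-3) = -2, M = -2  ✓
triangle: need |j₁−j₂| ≤ J ≤ j₁+j₂, i.e. J ∈ [0, 6]; J = 7 is outside ✗ ⇒ coefficient is 0

triangle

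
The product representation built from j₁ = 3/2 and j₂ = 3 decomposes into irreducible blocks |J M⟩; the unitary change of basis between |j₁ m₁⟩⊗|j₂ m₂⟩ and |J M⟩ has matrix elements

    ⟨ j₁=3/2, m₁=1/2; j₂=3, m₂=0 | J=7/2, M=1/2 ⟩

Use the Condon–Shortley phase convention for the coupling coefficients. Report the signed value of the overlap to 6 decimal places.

+0.308607  (= +√(2/21))

√[8·1!2!5!/9! · 2!1!3!3!4!3!] = √(384/7)
  +(−1)^0/∏(0,1,1,3,1,2)! = 1/12  (running 1/12)
  +(−1)^1/∏(1,0,0,2,2,3)! = -1/24  (running 1/24)
⟨..|..⟩ = √(384/7)·(1/24) = +0.308607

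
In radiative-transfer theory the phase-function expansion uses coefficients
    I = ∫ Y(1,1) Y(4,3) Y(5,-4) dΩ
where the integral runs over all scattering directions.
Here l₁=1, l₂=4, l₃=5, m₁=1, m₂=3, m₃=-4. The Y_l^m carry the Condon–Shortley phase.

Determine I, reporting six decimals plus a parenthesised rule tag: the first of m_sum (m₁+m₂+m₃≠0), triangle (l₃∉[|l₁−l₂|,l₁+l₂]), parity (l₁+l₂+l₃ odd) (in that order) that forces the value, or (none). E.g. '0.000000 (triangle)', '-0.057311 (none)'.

Checks pass: Σm=0; 10 even; l₃=5∈[3,5].
(2·1+1)(2·4+1)(2·5+1) = 297
Δ: 0! 2! 8! / 11! → 1/495
sum: t=0:+1/576 = 1/576
3j²(1 4 5; 0 0 0) = Δ·Π!·Σ² = 5/99  (sign -1)
sum: t=0:+1/10080 = 1/10080
3j²(1 4 5; 1 3 -4) = Δ·Π!·Σ² = 4/55  (sign -1)
combine: 4πI² = 297·5/99·4/55 = 12/11
take √, sign +1: I = 0.29463840
No selection rule forces the value: the integral is nonzero (none).

0.294638 (none)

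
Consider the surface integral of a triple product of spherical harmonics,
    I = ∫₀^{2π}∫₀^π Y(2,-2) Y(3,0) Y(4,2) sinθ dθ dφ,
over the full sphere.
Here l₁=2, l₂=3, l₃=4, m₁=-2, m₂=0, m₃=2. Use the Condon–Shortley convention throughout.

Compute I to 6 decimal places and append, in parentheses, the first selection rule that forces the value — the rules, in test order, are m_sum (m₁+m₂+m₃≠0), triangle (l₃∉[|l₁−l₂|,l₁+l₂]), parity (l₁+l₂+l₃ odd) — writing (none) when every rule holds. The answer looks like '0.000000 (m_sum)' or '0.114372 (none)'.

l₁+l₂+l₃=9 is odd: 3j(l;000)=0 ⇒ I=0

0.000000 (parity)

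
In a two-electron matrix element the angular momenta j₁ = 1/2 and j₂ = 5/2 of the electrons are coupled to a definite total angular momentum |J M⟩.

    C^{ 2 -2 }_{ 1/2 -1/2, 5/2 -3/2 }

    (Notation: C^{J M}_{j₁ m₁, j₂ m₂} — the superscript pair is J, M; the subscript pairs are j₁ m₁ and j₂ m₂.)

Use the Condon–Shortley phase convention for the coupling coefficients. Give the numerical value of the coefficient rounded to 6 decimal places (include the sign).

√[5·1!0!4!/6! · 0!1!1!4!0!4!] = √(96)
  +(−1)^1/∏(1,0,0,0,0,4)! = -1/24  (running -1/24)
⟨..|..⟩ = √(96)·(-1/24) = -0.408248

-0.408248  (= −√(1/6))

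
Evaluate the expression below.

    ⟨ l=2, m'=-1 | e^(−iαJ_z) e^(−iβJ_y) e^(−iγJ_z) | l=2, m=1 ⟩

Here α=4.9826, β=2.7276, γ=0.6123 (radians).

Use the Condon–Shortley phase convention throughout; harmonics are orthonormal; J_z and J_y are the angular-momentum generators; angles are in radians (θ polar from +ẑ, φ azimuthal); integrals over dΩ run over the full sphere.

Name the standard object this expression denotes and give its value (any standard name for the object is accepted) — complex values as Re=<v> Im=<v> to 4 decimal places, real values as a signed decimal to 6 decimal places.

Wigner D-matrix element, Re=0.2670 Im=0.7498

This is a Wigner D-matrix element — the rotation-matrix element ⟨l m'| R(α,β,γ) |l m⟩ in the angular-momentum basis.
D^2_{-1,1}(4.9826,2.7276,0.6123) = e^{-i·-1·4.9826}·d^2_{-1,1}(2.7276)·e^{-i·1·0.6123}. Compute d first:
With c≡cos(β/2)=0.205521 and s≡sin(β/2)=0.978653, N=[1·6·6·1]^{1/2}=6.000000
Admissible k: 2..3 (factorial args all ≥0)
  k=2: (−1)^0·6.0000/(2)·0.2055^2·0.9787^2 = +0.121365
  k=3: (−1)^1·6.0000/(6)·0.2055^0·0.9787^4 = -0.917306
d^2_{-1,1}(2.7276) = +0.121365 -0.917306 = -0.795942
Phases: e^{-i·(-1)·4.9826}=+0.266935-0.963715i, e^{-i·(1)·0.6123}=+0.818328-0.574751i ⇒ D=+0.267003+0.749821i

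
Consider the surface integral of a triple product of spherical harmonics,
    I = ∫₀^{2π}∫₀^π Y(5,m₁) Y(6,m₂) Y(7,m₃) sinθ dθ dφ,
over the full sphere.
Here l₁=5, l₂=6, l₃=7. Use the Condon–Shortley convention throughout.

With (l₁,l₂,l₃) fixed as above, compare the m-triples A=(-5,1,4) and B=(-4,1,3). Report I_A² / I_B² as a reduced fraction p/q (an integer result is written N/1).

55/2

Shared (l₁,l₂,l₃)=(5,6,7): N and (l;000)² cancel in I_A²/I_B².
A: Δ = 4!·6!·8!/19! = 1/174594420; Racah Σ t=4..4: t=4:+1/12441600 = 1/12441600; ⇒ 3j(5 6 7; -5 1 4)² = 245/12597, sgn -1
B: Δ = 4!·6!·8!/19! = 1/174594420; Racah Σ t=3..4: t=3:−1/2488320 t=4:+1/2073600 = 1/12441600; ⇒ 3j(5 6 7; -4 1 3)² = 98/138567, sgn +1
I_A²/I_B² = (245/12597)/(98/138567) = 55/2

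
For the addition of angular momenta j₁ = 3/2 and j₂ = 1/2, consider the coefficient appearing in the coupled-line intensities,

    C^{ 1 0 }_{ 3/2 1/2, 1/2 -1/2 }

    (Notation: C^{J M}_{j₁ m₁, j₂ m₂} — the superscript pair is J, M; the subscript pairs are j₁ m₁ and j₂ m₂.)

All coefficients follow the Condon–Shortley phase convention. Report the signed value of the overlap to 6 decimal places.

triangle: 1!·2!·0!/4! = 2/24
(j±m)!: 2!·1!·0!·1!·1!·1! = 2
prefactor² = (2J+1)·Δ·N² = 1/2
  k=0: +1/(0!·1!·1!·0!·1!·0!) = 1
Σ = 1  ⇒  CG² = 1/2·1² = 1/2
CG = +√(1/2) = +0.707107

+√(1/2) = +0.707107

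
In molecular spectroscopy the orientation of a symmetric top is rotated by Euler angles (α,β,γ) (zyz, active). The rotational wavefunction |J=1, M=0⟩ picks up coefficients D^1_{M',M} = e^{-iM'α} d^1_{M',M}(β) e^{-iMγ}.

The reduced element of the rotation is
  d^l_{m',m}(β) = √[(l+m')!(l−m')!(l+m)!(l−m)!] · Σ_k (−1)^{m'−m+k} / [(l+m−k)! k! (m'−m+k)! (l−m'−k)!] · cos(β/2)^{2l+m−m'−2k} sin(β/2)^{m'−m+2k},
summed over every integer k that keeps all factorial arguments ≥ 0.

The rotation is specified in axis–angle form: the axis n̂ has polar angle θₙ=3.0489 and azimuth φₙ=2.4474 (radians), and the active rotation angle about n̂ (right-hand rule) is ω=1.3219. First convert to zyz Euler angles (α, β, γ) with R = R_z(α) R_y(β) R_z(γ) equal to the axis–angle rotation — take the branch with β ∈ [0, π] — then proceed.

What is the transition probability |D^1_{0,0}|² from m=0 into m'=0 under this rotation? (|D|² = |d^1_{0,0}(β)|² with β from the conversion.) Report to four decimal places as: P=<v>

P=0.9871

Axis–angle → zyz. n̂ = (sinθₙcosφₙ, sinθₙsinφₙ, cosθₙ) = (-0.071139, +0.059217, -0.995707), ω = 1.3219.
R = I cosω + sinω [n̂]ₓ + (1−cosω) n̂n̂ᵀ gives
  R = [+0.250149, +0.961849, +0.110777; -0.968199, +0.248977, +0.024509; -0.004007, -0.113385, +0.993543]
β = atan2(√(R₁₃²+R₂₃²), R₃₃) = 0.113700; α = atan2(R₂₃, R₁₃) mod 2π = 0.217737; γ = atan2(R₃₂, −R₃₁) mod 2π = 4.747715
Split into d^1_{0,0}(β=0.1137) × two z-phases.
Half-angle: c=0.998384, s=0.056820. N=√(1·1·1·1)=1.000000
The bounds max(0,m−m')=0 and min(l+m,l−m')=1 give 2 terms
  k=0: (−1)^0·1.0000/(1)·0.9984^2·0.0568^0 = +0.996772
  k=1: (−1)^1·1.0000/(1)·0.9984^0·0.0568^2 = -0.003228
d^1_{0,0}(0.1137) = +0.996772 -0.003228 = +0.993543
|D^1_{0,0}|² = |d^1_{0,0}(β)|² = (+0.993543)² = 0.987128 (the z-rotation phases have unit modulus)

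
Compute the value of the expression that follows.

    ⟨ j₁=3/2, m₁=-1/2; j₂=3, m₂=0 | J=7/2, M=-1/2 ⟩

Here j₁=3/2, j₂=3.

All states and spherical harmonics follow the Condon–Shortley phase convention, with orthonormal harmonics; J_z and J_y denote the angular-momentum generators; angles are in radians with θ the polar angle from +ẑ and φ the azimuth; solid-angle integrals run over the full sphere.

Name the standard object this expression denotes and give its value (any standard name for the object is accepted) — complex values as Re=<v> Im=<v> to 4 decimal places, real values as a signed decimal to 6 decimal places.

Clebsch–Gordan coefficient, −√(2/21) ≈ -0.308607

This is a Clebsch–Gordan (vector-coupling) coefficient.
j₁+j₂−J=1  J+j₁−j₂=2  J−j₁+j₂=5  j₁+j₂+J+1=9
(j₁±m₁, j₂±m₂, J±M) = (1,2,3,3,3,4)
P² = 384/7
sum k=0..1:
  [0] +1/24 = 1/24
  [1] −1/12 = -1/12
S = -1/24
C² = P²·S² = 2/21 ; C = -0.308607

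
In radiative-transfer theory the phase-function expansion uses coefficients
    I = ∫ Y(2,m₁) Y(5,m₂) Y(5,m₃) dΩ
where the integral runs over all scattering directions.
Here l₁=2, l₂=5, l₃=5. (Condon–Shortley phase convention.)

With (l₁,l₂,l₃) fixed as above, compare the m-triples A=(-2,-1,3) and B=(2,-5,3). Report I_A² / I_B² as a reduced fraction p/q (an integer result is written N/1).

Same 2,5,5: normalisation and zero-m 3j drop out of the ratio.
A: Δ: 2! 2! 8! / 13! → 1/38610; sum: t=2:+1/5760 = 1/5760; 3j²(2 5 5; -2 -1 3) = Δ·Π!·Σ² = 56/2145  (sign +1)
B: Δ: 2! 2! 8! / 13! → 1/38610; sum: t=0:+1/161280 = 1/161280; 3j²(2 5 5; 2 -5 3) = Δ·Π!·Σ² = 1/143  (sign +1)
I_A²/I_B² = (56/2145)/(1/143) = 56/15

56/15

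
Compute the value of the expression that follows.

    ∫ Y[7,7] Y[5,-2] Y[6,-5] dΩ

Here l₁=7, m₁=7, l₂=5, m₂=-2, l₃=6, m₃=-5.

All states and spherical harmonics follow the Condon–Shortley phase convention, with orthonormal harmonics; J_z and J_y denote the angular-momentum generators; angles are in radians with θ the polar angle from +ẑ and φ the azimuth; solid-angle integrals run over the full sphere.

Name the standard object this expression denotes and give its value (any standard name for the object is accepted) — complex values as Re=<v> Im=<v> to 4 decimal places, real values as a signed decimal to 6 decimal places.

This is a Gaunt coefficient — the integral of a triple product of spherical harmonics over the sphere.
m-sum 0 ✓  L=18 even ✓  2≤6≤12 ✓
Π(2lᵢ+1) = 15×11×13 = 2145
triangle coeff Δ(7,5,6) = 1/174594420
Σ_t [1,5]: t=1:−1/4147200 t=2:+1/207360 t=3:−1/82944 t=4:+1/207360 t=5:−1/4147200 = -1/345600
(3j)²=420/46189 [(7 5 6; 0 0 0)], sign=-1
Σ_t [0,0]: t=0:+1/174182400 = 1/174182400
(3j)²=77/3876 [(7 5 6; 7 -2 -5)], sign=-1
⇒ 4πI² = 40425/104329
I = (+1)√(40425/104329/(4π)) = 0.17559719

Gaunt coefficient, +0.175597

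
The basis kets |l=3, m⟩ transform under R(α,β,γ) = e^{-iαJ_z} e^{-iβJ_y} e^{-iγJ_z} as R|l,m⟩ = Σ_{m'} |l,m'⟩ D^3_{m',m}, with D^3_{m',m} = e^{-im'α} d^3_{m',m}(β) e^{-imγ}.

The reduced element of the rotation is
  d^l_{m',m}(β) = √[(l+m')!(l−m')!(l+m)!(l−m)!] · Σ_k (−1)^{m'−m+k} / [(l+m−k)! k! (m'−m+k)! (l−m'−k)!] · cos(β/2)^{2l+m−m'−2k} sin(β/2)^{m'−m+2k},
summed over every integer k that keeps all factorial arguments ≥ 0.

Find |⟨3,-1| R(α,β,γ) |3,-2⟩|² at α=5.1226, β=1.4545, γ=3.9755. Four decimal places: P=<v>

P=0.0816

D^3_{-1,-2}(5.1226,1.4545,3.9755) = e^{-i·-1·5.1226}·d^3_{-1,-2}(1.4545)·e^{-i·-2·3.9755}. Compute d first:
With c≡cos(β/2)=0.747005 and s≡sin(β/2)=0.664818, N=[2·24·1·120]^{1/2}=75.894664
The bounds max(0,m−m')=0 and min(l+m,l−m')=1 give 2 terms
  k=0: (−1)^1·75.8947/(24)·0.7470^5·0.6648^1 = -0.489014
  k=1: (−1)^2·75.8947/(12)·0.7470^3·0.6648^3 = +0.774657
d^3_{-1,-2}(1.4545) = -0.489014 +0.774657 = +0.285643
|D^3_{-1,-2}|² = |d^3_{-1,-2}(β)|² = (+0.285643)² = 0.081592 (the z-rotation phases have unit modulus)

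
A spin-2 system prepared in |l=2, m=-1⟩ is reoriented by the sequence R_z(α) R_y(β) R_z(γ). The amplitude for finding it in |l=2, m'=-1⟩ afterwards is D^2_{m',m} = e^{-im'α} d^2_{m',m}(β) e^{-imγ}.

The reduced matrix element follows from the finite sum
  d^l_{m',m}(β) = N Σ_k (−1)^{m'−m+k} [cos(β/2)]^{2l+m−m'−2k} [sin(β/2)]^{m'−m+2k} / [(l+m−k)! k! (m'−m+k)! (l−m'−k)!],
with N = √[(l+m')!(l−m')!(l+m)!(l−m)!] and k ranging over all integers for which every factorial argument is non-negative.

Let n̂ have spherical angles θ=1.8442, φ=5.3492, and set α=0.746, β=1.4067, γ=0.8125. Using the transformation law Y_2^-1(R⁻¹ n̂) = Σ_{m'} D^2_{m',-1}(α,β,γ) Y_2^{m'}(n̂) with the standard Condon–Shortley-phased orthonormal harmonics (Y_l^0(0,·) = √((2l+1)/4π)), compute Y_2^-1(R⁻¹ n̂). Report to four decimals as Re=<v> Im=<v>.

Re=0.0597 Im=-0.0957

Need the full column D^2_{m',-1} for m'=−2..2 at α=0.7460, β=1.4067, γ=0.8125.
cos(β/2)=0.762680, sin(β/2)=0.646776
d^2_{-2,-1}: single k=1 term ⇒ +0.573866;  D = -0.384275+0.426210i
d^2_{-1,-1}: k∈[0..1] ⇒ +0.338352 -0.729985 = -0.391633;  D = -0.004816-0.391603i
d^2_{0,-1}: k∈[0..1] ⇒ -0.702840 +0.505452 = -0.197388;  D = -0.135741-0.143305i
d^2_{1,-1}: k∈[0..1] ⇒ +0.729985 -0.174991 = +0.554994;  D = +0.553767+0.036880i
d^2_{2,-1}: single k=0 term ⇒ -0.412700;  D = -0.321034+0.259342i
Y_2^{m'}(θ=1.8442,φ=5.3492) and Σ D·Y over m':
  (-0.3843+0.4262i)·(-0.1049+0.3424i)  (-0.0048-0.3916i)·(-0.1194-0.1615i)  (-0.1357-0.1433i)·(-0.2464+0.0000i)  (+0.5538+0.0369i)·(+0.1194-0.1615i)  (-0.3210+0.2593i)·(-0.1049-0.3424i)
Y_2^-1(R⁻¹ n̂) = +0.059701-0.095703i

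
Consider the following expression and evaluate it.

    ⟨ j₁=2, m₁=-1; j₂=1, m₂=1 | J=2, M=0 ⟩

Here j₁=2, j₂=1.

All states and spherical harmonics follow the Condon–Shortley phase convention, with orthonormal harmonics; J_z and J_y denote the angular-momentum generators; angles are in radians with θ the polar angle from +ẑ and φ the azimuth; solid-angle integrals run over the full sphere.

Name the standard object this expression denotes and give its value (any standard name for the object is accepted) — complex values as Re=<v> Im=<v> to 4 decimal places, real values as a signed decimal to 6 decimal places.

This is a Clebsch–Gordan (vector-coupling) coefficient.
j₁+j₂−J=1  J+j₁−j₂=3  J−j₁+j₂=1  j₁+j₂+J+1=6
(j₁±m₁, j₂±m₂, J±M) = (1,3,2,0,2,2)
P² = 2
sum k=1..1:
  [1] −1/2 = -1/2
S = -1/2
C² = P²·S² = 1/2 ; C = -0.707107

Clebsch–Gordan coefficient, −√(1/2) ≈ -0.707107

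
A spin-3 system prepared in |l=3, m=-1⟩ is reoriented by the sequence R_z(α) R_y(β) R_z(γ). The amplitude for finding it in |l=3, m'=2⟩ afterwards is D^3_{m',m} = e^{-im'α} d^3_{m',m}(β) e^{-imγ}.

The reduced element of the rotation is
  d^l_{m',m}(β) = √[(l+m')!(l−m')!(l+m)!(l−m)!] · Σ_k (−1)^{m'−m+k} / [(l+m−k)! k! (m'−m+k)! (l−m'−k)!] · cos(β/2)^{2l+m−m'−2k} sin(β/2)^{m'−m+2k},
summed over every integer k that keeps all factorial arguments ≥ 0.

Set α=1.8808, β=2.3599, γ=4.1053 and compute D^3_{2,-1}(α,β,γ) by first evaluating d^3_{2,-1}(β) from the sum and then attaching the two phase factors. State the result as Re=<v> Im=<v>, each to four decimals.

Split into d^3_{2,-1}(β=2.3599) × two z-phases.
With c≡cos(β/2)=0.380971 and s≡sin(β/2)=0.924587, N=[120·1·2·24]^{1/2}=75.894664
k: max(0,(-1)−(2))=0 … min(3+(-1),3−(2))=1
  k=0: (−1)^3·75.8947/(12)·0.3810^3·0.9246^3 = -0.276407
  k=1: (−1)^4·75.8947/(24)·0.3810^1·0.9246^5 = +0.814012
d^3_{2,-1}(2.3599) = -0.276407 +0.814012 = +0.537605
Attach z-rotation phases: D = e^{-i(2)(1.8808)}·(+0.537605)·e^{-i(-1)(4.1053)} = +0.506163+0.181158i

Re=0.5062 Im=0.1812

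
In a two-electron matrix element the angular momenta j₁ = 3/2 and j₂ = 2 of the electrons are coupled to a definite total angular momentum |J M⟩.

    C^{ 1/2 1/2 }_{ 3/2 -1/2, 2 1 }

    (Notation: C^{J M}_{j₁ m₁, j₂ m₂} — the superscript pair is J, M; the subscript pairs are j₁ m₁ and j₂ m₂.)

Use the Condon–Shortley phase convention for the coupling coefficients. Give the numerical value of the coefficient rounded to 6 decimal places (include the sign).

+√(3/10) = +0.547723

j₁+j₂−J=3  J+j₁−j₂=0  J−j₁+j₂=1  j₁+j₂+J+1=5
(j₁±m₁, j₂±m₂, J±M) = (1,2,3,1,1,0)
P² = 6/5
sum k=2..2:
  [2] +1/2 = 1/2
S = 1/2
C² = P²·S² = 3/10 ; C = +0.547723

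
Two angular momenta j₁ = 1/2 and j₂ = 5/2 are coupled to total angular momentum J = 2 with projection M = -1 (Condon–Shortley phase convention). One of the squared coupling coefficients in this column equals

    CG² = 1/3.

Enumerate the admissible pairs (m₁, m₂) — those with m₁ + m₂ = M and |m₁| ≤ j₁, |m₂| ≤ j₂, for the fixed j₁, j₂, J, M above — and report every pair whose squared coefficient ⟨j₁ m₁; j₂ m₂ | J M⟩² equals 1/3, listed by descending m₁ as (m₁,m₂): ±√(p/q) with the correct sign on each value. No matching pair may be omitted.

Admissible pairs with m₁+m₂ = M = -1: (-1/2,-1/2), (1/2,-3/2)
  (m₁,m₂)=(1/2,-3/2): CG² = 2/3, CG = +√(2/3)
  (m₁,m₂)=(-1/2,-1/2): CG² = 1/3, CG = −√(1/3)   ← matches the target
Pairs with CG² = 1/3: (-1/2,-1/2): −√(1/3)

(-1/2,-1/2): −√(1/3)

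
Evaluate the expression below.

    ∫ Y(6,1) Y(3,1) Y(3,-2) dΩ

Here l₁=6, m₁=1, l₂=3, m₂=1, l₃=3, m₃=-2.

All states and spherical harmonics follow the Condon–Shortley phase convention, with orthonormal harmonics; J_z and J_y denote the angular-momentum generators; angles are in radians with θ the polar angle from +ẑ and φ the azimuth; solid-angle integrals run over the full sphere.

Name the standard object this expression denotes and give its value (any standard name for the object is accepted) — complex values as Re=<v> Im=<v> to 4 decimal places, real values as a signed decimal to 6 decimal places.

Gaunt coefficient, -0.121471

This is a Gaunt coefficient — the integral of a triple product of spherical harmonics over the sphere.
Rules hold: Σm=0, L=12 even, 3≤3≤9.
N = 13·7·7 = 637
Δ = 6!·6!·0!/13! = 1/12012
Racah Σ t=3..3: t=3:−1/1296 = -1/1296
⇒ 3j(6 3 3; 0 0 0)² = 100/3003, sgn +1
Racah Σ t=4..4: t=4:+1/5760 = 1/5760
⇒ 3j(6 3 3; 1 1 -2)² = 5/572, sgn -1
4πI² = N·(3j₀)²·(3jₘ)² = 875/4719
I = -1·√(0.185421/4π) = -0.12147142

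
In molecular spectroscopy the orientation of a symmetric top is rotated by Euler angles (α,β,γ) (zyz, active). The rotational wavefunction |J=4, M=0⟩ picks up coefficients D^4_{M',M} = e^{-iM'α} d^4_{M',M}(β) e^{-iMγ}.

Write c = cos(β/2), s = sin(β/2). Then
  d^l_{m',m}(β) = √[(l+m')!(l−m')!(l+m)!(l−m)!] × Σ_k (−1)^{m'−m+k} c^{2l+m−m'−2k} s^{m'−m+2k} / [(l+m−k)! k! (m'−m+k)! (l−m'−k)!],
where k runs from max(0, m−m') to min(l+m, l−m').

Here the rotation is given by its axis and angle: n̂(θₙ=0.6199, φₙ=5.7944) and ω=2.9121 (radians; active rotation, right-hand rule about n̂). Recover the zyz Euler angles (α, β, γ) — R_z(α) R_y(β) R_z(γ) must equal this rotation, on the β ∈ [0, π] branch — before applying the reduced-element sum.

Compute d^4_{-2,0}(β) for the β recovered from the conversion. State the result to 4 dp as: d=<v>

Axis–angle → zyz. n̂ = (sinθₙcosφₙ, sinθₙsinφₙ, cosθₙ) = (+0.512926, -0.272789, +0.813937), ω = 2.9121.
R = I cosω + sinω [n̂]ₓ + (1−cosω) n̂n̂ᵀ gives
  R = [-0.454493, -0.461330, +0.761978; -0.091016, -0.826905, -0.554927; +0.886088, -0.321562, +0.333834]
β = atan2(√(R₁₃²+R₂₃²), R₃₃) = 1.230428; α = atan2(R₂₃, R₁₃) mod 2π = 5.653736; γ = atan2(R₃₂, −R₃₁) mod 2π = 3.489714
d^4_{-2,0}(β=1.2304) via the finite sum:
c=cos(1.230428/2)=0.816650, s=sin(1.230428/2)=0.577133; N=√[2·720·24·24]=910.735966
k: max(0,(0)−(-2))=2 … min(4+(0),4−(-2))=4
  k=2: (−1)^0·910.7360/(96)·0.8166^6·0.5771^2 = +0.937323
  k=3: (−1)^1·910.7360/(36)·0.8166^4·0.5771^4 = -1.248356
  k=4: (−1)^2·910.7360/(96)·0.8166^2·0.5771^6 = +0.233803
d^4_{-2,0}(1.2304) = +0.937323 -1.248356 +0.233803 = -0.077230

d=-0.0772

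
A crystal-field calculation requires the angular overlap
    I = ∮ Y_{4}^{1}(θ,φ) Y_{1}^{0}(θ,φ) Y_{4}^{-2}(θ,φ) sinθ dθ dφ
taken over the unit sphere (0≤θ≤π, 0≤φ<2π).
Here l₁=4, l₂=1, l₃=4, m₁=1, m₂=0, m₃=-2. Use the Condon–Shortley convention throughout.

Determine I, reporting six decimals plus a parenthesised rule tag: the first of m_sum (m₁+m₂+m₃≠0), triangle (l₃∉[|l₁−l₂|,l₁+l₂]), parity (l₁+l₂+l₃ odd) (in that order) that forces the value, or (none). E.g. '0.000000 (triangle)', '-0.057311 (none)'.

m-sum = 1 + 0 − 2 = -1 ≠ 0 ⇒ I = 0

0.000000 (m_sum)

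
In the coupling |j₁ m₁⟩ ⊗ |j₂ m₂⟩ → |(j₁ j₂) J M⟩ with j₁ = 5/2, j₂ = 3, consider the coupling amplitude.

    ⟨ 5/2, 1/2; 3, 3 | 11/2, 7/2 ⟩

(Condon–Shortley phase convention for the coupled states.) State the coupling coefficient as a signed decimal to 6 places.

√[12·0!5!6!/12! · 3!2!6!0!9!2!] = √(149299200/11)
  +(−1)^0/∏(0,0,2,6,3,0)! = 1/8640  (running 1/8640)
⟨..|..⟩ = √(149299200/11)·(1/8640) = +0.426401

+√(2/11) ≈ +0.426401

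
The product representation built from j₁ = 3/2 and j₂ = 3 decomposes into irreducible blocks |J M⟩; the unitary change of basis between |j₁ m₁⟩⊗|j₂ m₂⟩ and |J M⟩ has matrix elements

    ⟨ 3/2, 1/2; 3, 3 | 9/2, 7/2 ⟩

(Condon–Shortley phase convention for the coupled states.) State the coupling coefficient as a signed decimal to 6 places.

+√(1/3) ≈ +0.577350

triangle: 0!·3!·6!/10! = 4320/3628800
(j±m)!: 2!·1!·6!·0!·8!·1! = 58060800
prefactor² = (2J+1)·Δ·N² = 691200
  k=0: +1/(0!·0!·1!·6!·2!·0!) = 1/1440
Σ = 1/1440  ⇒  CG² = 691200·(1/1440)² = 1/3
CG = +√(1/3) = +0.577350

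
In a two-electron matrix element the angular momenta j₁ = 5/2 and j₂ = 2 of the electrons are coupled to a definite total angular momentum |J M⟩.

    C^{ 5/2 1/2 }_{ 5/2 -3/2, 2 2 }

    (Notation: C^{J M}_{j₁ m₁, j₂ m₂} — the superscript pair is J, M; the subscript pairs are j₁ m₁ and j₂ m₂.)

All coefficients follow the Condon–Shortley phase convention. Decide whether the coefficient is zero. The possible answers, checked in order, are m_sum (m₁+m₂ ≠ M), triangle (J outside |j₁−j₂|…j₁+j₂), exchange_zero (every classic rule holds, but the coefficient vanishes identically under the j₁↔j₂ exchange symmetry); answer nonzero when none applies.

m-sum: m₁+m₂ = -3/2+2 = 1/2, M = 1/2  ✓
triangle: |j₁−j₂| = 1/2 ≤ J = 5/2 ≤ j₁+j₂ = 9/2  ✓
exchange: j₁≠j₂ or m₁≠m₂ — the exchange symmetry imposes no constraint here
value check: CG = +√(27/70) = +0.621059 ≠ 0

nonzero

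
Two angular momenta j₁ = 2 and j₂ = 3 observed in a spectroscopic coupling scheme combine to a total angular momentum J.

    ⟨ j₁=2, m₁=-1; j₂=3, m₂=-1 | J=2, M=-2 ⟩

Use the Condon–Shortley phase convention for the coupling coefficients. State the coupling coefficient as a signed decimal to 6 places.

+√(3/14) = +0.462910

j₁+j₂−J=3  J+j₁−j₂=1  J−j₁+j₂=3  j₁+j₂+J+1=8
(j₁±m₁, j₂±m₂, J±M) = (1,3,2,4,0,4)
P² = 216/7
sum k=2..2:
  [2] +1/12 = 1/12
S = 1/12
C² = P²·S² = 3/14 ; C = +0.462910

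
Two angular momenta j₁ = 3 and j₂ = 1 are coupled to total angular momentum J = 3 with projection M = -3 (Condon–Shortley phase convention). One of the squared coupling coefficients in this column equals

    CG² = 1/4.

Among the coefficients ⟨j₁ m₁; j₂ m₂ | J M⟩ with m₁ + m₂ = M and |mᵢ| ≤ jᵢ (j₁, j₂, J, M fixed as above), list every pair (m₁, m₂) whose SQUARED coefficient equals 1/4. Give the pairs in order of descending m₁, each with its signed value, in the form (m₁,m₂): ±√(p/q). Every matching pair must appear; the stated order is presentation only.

(-2,-1): +√(1/4)

Admissible pairs with m₁+m₂ = M = -3: (-3,0), (-2,-1)
  (m₁,m₂)=(-2,-1): CG² = 1/4, CG = +√(1/4)   ← matches the target
  (m₁,m₂)=(-3,0): CG² = 3/4, CG = −√(3/4)
Pairs with CG² = 1/4: (-2,-1): +√(1/4)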